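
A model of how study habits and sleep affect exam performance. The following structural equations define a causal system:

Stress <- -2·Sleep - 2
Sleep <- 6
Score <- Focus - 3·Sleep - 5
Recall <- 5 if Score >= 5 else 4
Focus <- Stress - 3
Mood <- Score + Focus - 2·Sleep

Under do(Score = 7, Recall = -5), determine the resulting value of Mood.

-22

Setting Score = 7, Recall = -5 by intervention discards those variables' equations.
Stress = -2·Sleep - 2  [with Sleep=6]  = -14
Focus = Stress - 3  [with Stress=-14]  = -17
Mood = Score + Focus - 2·Sleep  [with Score=7, Focus=-17, Sleep=6]  = -22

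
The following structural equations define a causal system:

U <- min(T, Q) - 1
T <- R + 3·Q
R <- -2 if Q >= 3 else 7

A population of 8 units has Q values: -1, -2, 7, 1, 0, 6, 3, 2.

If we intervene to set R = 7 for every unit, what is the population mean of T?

13

Under do(R=7), R's equation is replaced by R=7 for every unit. Per-unit T: 4, 1, 28, 10, 7, 25, 16, 13. Mean = 13.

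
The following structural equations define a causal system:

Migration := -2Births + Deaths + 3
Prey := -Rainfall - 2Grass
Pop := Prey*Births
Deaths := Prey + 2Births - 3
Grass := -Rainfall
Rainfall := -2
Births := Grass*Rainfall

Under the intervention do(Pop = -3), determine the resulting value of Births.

-4

Under do(Pop=-3), the mechanism Pop := Prey*Births is discarded; Pop is fixed at -3.
Since Births is not a descendant of the intervened variable, it is unaffected.
Grass = -Rainfall  [with Rainfall=-2]  = 2
Births = Grass*Rainfall  [with Grass=2, Rainfall=-2]  = -4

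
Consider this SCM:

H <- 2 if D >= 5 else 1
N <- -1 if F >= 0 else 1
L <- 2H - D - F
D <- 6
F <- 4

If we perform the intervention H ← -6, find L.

-22

The intervention breaks the incoming arrows to H: H <- 2 if D >= 5 else 1 no longer applies, and H = -6.
L = 2H - D - F  [with H=-6, D=6, F=4]  = -22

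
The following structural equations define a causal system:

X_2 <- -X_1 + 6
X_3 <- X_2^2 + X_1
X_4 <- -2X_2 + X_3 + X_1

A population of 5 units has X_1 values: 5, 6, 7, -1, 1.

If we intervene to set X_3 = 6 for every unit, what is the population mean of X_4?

The intervention sets X_3=6 in all 5 units regardless of X_1. Recomputing X_4 per unit gives 9, 12, 15, -9, -3; average 4.8.

4.8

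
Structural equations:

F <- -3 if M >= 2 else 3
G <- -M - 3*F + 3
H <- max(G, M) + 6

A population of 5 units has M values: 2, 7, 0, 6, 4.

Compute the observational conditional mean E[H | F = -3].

Conditioning on F=-3 selects the 4 unit(s) with M ∈ {2, 7, 6, 4}. Their H values: 16, 13, 12, 14. Mean = 13.75.

13.75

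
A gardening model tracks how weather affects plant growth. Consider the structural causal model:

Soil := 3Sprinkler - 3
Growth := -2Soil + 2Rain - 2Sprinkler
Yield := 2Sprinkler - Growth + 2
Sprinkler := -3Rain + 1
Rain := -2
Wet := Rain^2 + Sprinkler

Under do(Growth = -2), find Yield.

The intervention breaks the incoming arrows to Growth: Growth := -2Soil + 2Rain - 2Sprinkler no longer applies, and Growth = -2.
Sprinkler = -3Rain + 1  [with Rain=-2]  = 7
Yield = 2Sprinkler - Growth + 2  [with Sprinkler=7, Growth=-2]  = 18

18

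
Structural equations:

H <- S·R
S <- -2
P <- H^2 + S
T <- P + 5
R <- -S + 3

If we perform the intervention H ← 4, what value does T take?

do(H=4) replaces the equation H <- S·R with the constant H = 4.
P = H^2 + S  [with H=4, S=-2]  = 14
T = P + 5  [with P=14]  = 19

19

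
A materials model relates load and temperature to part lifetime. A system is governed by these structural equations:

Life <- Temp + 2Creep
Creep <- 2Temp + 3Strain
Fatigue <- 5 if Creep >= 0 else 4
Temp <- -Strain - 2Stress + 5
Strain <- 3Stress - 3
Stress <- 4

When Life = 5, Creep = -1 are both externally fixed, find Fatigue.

4

Setting Life = 5, Creep = -1 by intervention discards those variables' equations.
Fatigue = 5 if Creep >= 0 else 4  [with Creep=-1]  = 4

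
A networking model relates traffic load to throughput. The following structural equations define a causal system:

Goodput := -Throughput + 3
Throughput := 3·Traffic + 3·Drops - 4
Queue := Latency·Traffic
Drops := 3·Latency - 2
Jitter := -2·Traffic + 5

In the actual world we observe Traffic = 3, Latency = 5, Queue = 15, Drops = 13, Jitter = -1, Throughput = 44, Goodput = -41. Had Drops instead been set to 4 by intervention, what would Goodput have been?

The intervention breaks the incoming arrows to Drops: Drops := 3·Latency - 2 no longer applies, and Drops = 4.
Throughput = 3·Traffic + 3·Drops - 4  [with Traffic=3, Drops=4]  = 17
Goodput = -Throughput + 3  [with Throughput=17]  = -14

-14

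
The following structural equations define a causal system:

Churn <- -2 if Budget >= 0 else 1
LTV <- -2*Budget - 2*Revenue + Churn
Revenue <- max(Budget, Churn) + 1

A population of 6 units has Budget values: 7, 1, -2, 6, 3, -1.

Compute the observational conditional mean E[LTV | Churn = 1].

0

Observing Churn=1 restricts to units where Churn's equation naturally yields 1: Budget ∈ {-2, -1}. In that subpopulation LTV = 1, -1, mean 0.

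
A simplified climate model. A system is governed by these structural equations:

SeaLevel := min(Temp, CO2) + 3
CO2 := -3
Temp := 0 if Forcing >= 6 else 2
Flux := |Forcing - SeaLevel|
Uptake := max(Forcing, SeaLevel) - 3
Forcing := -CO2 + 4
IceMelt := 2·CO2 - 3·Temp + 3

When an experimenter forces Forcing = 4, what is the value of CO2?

-3

Under do(Forcing=4), the mechanism Forcing := -CO2 + 4 is discarded; Forcing is fixed at 4.
CO2 is not downstream of the intervention, so its value is determined by the original equations.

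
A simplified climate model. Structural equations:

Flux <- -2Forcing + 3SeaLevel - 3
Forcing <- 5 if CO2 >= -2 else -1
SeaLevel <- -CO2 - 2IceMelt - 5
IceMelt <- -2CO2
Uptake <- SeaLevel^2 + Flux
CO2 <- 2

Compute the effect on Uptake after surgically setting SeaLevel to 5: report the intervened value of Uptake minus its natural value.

36

Under do(SeaLevel=5), the mechanism SeaLevel <- -CO2 - 2IceMelt - 5 is discarded; SeaLevel is fixed at 5.
Forcing = 5 if CO2 >= -2 else -1  [with CO2=2]  = 5
Flux = -2Forcing + 3SeaLevel - 3  [with Forcing=5, SeaLevel=5]  = 2
Uptake = SeaLevel^2 + Flux  [with SeaLevel=5, Flux=2]  = 27
Without intervention: Forcing = 5 if CO2 >= -2 else -1  [with CO2=2]  = 5; IceMelt = -2CO2  [with CO2=2]  = -4; SeaLevel = -CO2 - 2IceMelt - 5  [with CO2=2, IceMelt=-4]  = 1; Flux = -2Forcing + 3SeaLevel - 3  [with Forcing=5, SeaLevel=1]  = -10; Uptake = SeaLevel^2 + Flux  [with SeaLevel=1, Flux=-10]  = -9.
Change = 27 − (-9) = 36.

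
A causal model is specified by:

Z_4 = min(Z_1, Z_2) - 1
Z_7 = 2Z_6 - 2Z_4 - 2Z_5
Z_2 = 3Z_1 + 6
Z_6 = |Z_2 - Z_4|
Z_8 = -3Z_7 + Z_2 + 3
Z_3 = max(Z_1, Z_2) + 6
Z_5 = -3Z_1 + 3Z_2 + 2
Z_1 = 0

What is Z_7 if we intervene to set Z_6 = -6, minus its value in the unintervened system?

-26

Intervening sets Z_6 = -6 and removes its equation (Z_6 = |Z_2 - Z_4|).
Z_2 = 3Z_1 + 6  [with Z_1=0]  = 6
Z_4 = min(Z_1, Z_2) - 1  [with Z_1=0, Z_2=6]  = -1
Z_5 = -3Z_1 + 3Z_2 + 2  [with Z_1=0, Z_2=6]  = 20
Z_7 = 2Z_6 - 2Z_4 - 2Z_5  [with Z_6=-6, Z_4=-1, Z_5=20]  = -50
Without intervention: Z_2 = 3Z_1 + 6  [with Z_1=0]  = 6; Z_4 = min(Z_1, Z_2) - 1  [with Z_1=0, Z_2=6]  = -1; Z_5 = -3Z_1 + 3Z_2 + 2  [with Z_1=0, Z_2=6]  = 20; Z_6 = |Z_2 - Z_4|  [with Z_2=6, Z_4=-1]  = 7; Z_7 = 2Z_6 - 2Z_4 - 2Z_5  [with Z_6=7, Z_4=-1, Z_5=20]  = -24.
Change = -50 − (-24) = -26.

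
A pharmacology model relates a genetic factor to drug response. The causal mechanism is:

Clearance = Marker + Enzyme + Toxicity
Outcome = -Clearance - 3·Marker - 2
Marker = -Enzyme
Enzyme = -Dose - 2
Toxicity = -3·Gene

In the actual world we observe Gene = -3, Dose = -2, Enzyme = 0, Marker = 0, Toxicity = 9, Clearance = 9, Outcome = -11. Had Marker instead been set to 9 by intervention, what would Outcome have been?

The intervention breaks the incoming arrows to Marker: Marker = -Enzyme no longer applies, and Marker = 9.
Enzyme = -Dose - 2  [with Dose=-2]  = 0
Toxicity = -3·Gene  [with Gene=-3]  = 9
Clearance = Marker + Enzyme + Toxicity  [with Marker=9, Enzyme=0, Toxicity=9]  = 18
Outcome = -Clearance - 3·Marker - 2  [with Clearance=18, Marker=9]  = -47

-47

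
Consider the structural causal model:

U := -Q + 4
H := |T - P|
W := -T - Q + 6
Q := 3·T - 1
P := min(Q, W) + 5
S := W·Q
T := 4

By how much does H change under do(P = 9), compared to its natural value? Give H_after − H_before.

Under do(P=9), the mechanism P := min(Q, W) + 5 is discarded; P is fixed at 9.
H = |T - P|  [with T=4, P=9]  = 5
Without intervention: Q = 3·T - 1  [with T=4]  = 11; W = -T - Q + 6  [with T=4, Q=11]  = -9; P = min(Q, W) + 5  [with Q=11, W=-9]  = -4; H = |T - P|  [with T=4, P=-4]  = 8.
Change = 5 − 8 = -3.

-3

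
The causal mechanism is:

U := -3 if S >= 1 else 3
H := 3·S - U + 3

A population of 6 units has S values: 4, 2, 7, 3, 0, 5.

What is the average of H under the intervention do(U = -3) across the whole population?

16.5

do(U=-3) breaks U's dependence on S. With U=-3 fixed, H across the units is 18, 12, 27, 15, 6, 21, mean 16.5.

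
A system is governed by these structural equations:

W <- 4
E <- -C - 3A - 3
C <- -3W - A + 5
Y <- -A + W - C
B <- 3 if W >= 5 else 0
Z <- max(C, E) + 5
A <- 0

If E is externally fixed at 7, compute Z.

The intervention breaks the incoming arrows to E: E <- -C - 3A - 3 no longer applies, and E = 7.
C = -3W - A + 5  [with W=4, A=0]  = -7
Z = max(C, E) + 5  [with C=-7, E=7]  = 12

12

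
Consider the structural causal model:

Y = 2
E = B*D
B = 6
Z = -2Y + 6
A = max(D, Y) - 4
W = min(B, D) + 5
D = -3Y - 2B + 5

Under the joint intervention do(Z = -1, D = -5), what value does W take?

0

The joint intervention fixes Z = -1, D = -5, removing each variable's own equation.
W = min(B, D) + 5  [with B=6, D=-5]  = 0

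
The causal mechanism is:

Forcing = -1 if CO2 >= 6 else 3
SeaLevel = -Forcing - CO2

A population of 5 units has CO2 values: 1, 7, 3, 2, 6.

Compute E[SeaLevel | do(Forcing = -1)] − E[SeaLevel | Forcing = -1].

Every unit gets Forcing=-1 under the intervention. SeaLevel values become 0, -6, -2, -1, -5; E[SeaLevel|do(Forcing=-1)] = -2.8.
Conditioning on Forcing=-1 selects the 2 unit(s) with CO2 ∈ {7, 6}. Their SeaLevel values: -6, -5. Mean = -5.5.
Difference = -2.8 − (-5.5) = 2.7.

2.7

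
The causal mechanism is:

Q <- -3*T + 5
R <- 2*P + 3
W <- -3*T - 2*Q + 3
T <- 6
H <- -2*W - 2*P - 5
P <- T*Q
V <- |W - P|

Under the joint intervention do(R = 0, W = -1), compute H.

153

Under do(R = 0, W = -1), each intervened variable's structural equation is replaced by its fixed value.
Q = -3*T + 5  [with T=6]  = -13
P = T*Q  [with T=6, Q=-13]  = -78
H = -2*W - 2*P - 5  [with W=-1, P=-78]  = 153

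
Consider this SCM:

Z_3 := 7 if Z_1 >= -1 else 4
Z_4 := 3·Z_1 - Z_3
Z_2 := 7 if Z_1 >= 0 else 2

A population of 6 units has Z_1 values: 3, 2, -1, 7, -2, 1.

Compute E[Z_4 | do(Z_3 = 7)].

-2

do(Z_3=7) breaks Z_3's dependence on Z_1. With Z_3=7 fixed, Z_4 across the units is 2, -1, -10, 14, -13, -4, mean -2.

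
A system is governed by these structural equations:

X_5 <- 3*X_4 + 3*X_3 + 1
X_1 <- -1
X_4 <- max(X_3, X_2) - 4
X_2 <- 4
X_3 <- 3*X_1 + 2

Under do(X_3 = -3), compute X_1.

Under do(X_3=-3), the mechanism X_3 <- 3*X_1 + 2 is discarded; X_3 is fixed at -3.
X_1 is not downstream of the intervention, so its value is determined by the original equations.

-1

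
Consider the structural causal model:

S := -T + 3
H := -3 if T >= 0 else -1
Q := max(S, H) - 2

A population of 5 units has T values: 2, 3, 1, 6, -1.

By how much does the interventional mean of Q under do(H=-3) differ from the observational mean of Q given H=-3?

The intervention sets H=-3 in all 5 units regardless of T. Recomputing Q per unit gives -1, -2, 0, -5, 2; average -1.2.
Observing H=-3 restricts to units where H's equation naturally yields -3: T ∈ {2, 3, 1, 6}. In that subpopulation Q = -1, -2, 0, -5, mean -2.
Difference = -1.2 − (-2) = 0.8.

0.8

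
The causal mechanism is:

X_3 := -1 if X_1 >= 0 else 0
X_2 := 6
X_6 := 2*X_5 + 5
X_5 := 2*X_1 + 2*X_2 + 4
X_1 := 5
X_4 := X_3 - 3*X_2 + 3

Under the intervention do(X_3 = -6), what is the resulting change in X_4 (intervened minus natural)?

The intervention breaks the incoming arrows to X_3: X_3 := -1 if X_1 >= 0 else 0 no longer applies, and X_3 = -6.
X_4 = X_3 - 3*X_2 + 3  [with X_3=-6, X_2=6]  = -21
Without intervention: X_3 = -1 if X_1 >= 0 else 0  [with X_1=5]  = -1; X_4 = X_3 - 3*X_2 + 3  [with X_3=-1, X_2=6]  = -16.
Change = -21 − (-16) = -5.

-5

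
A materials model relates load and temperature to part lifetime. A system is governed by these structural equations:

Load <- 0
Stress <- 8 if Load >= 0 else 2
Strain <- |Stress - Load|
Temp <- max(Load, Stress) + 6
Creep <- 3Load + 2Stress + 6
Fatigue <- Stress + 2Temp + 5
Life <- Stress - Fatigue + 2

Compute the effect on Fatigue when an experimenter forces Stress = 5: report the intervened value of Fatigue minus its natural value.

-9

Under do(Stress=5), the mechanism Stress <- 8 if Load >= 0 else 2 is discarded; Stress is fixed at 5.
Temp = max(Load, Stress) + 6  [with Load=0, Stress=5]  = 11
Fatigue = Stress + 2Temp + 5  [with Stress=5, Temp=11]  = 32
Without intervention: Stress = 8 if Load >= 0 else 2  [with Load=0]  = 8; Temp = max(Load, Stress) + 6  [with Load=0, Stress=8]  = 14; Fatigue = Stress + 2Temp + 5  [with Stress=8, Temp=14]  = 41.
Change = 32 − 41 = -9.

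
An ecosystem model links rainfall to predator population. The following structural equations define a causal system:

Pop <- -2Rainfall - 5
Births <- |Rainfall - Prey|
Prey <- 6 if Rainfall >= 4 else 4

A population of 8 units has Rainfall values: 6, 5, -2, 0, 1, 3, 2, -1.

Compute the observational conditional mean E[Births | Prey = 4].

3.5

E[Births|Prey=4] averages over only the 6 units with Prey=4 (Rainfall = -2, 0, 1, 3, 2, -1): Births = 6, 4, 3, 1, 2, 5, mean 3.5.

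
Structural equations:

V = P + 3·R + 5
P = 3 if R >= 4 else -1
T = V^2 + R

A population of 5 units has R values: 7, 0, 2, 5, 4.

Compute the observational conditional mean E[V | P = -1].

7

Observing P=-1 restricts to units where P's equation naturally yields -1: R ∈ {0, 2}. In that subpopulation V = 4, 10, mean 7.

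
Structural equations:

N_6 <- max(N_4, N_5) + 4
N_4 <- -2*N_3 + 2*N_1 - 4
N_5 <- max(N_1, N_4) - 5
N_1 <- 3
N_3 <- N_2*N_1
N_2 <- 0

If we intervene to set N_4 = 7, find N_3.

Under do(N_4=7), the mechanism N_4 <- -2*N_3 + 2*N_1 - 4 is discarded; N_4 is fixed at 7.
Since N_3 is not a descendant of the intervened variable, it is unaffected.
N_3 = N_2*N_1  [with N_2=0, N_1=3]  = 0

0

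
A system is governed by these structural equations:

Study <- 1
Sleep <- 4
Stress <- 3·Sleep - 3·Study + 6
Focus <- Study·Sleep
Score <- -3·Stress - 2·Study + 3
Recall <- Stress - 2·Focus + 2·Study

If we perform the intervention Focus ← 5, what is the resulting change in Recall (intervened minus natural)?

Under do(Focus=5), the mechanism Focus <- Study·Sleep is discarded; Focus is fixed at 5.
Stress = 3·Sleep - 3·Study + 6  [with Sleep=4, Study=1]  = 15
Recall = Stress - 2·Focus + 2·Study  [with Stress=15, Focus=5, Study=1]  = 7
Without intervention: Stress = 3·Sleep - 3·Study + 6  [with Sleep=4, Study=1]  = 15; Focus = Study·Sleep  [with Study=1, Sleep=4]  = 4; Recall = Stress - 2·Focus + 2·Study  [with Stress=15, Focus=4, Study=1]  = 9.
Change = 7 − 9 = -2.

-2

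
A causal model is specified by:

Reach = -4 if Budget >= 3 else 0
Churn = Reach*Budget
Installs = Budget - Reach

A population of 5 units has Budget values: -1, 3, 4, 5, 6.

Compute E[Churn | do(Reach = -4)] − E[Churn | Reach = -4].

Under do(Reach=-4), Reach's equation is replaced by Reach=-4 for every unit. Per-unit Churn: 4, -12, -16, -20, -24. Mean = -13.6.
Observing Reach=-4 restricts to units where Reach's equation naturally yields -4: Budget ∈ {3, 4, 5, 6}. In that subpopulation Churn = -12, -16, -20, -24, mean -18.
Difference = -13.6 − (-18) = 4.4.

4.4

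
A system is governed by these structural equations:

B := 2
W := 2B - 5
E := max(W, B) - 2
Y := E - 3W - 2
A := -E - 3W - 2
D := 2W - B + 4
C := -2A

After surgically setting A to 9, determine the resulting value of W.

-1

Under do(A=9), the mechanism A := -E - 3W - 2 is discarded; A is fixed at 9.
No directed path runs from A to W, so W keeps its natural value.
W = 2B - 5  [with B=2]  = -1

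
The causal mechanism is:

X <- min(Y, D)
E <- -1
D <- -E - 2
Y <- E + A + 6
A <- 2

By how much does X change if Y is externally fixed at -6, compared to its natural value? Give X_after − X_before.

-5

do(Y=-6) replaces the equation Y <- E + A + 6 with the constant Y = -6.
D = -E - 2  [with E=-1]  = -1
X = min(Y, D)  [with Y=-6, D=-1]  = -6
Without intervention: Y = E + A + 6  [with E=-1, A=2]  = 7; D = -E - 2  [with E=-1]  = -1; X = min(Y, D)  [with Y=7, D=-1]  = -1.
Change = -6 − (-1) = -5.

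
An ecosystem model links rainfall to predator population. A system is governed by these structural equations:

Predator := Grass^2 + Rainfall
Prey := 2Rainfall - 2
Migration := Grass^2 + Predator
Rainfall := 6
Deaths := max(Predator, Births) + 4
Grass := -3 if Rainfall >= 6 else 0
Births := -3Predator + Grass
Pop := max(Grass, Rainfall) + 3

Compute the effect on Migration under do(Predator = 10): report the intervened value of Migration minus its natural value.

-5

The intervention breaks the incoming arrows to Predator: Predator := Grass^2 + Rainfall no longer applies, and Predator = 10.
Grass = -3 if Rainfall >= 6 else 0  [with Rainfall=6]  = -3
Migration = Grass^2 + Predator  [with Grass=-3, Predator=10]  = 19
Without intervention: Grass = -3 if Rainfall >= 6 else 0  [with Rainfall=6]  = -3; Predator = Grass^2 + Rainfall  [with Grass=-3, Rainfall=6]  = 15; Migration = Grass^2 + Predator  [with Grass=-3, Predator=15]  = 24.
Change = 19 − 24 = -5.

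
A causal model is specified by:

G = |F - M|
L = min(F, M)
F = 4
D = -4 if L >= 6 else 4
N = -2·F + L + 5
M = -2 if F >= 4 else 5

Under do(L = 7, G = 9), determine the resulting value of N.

4

Setting L = 7, G = 9 by intervention discards those variables' equations.
N = -2·F + L + 5  [with F=4, L=7]  = 4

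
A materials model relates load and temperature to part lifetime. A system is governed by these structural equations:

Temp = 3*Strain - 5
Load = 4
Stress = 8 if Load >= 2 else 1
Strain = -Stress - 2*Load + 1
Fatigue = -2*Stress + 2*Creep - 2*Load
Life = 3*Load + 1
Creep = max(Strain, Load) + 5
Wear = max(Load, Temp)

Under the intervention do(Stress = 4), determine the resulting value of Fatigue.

2

Under do(Stress=4), the mechanism Stress = 8 if Load >= 2 else 1 is discarded; Stress is fixed at 4.
Strain = -Stress - 2*Load + 1  [with Stress=4, Load=4]  = -11
Creep = max(Strain, Load) + 5  [with Strain=-11, Load=4]  = 9
Fatigue = -2*Stress + 2*Creep - 2*Load  [with Stress=4, Creep=9, Load=4]  = 2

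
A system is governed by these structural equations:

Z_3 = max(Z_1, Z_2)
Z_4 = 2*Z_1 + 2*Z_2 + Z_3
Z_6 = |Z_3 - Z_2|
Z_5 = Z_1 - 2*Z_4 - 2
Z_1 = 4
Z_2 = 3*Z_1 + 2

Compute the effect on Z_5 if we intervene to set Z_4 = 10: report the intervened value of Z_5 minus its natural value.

Intervening sets Z_4 = 10 and removes its equation (Z_4 = 2*Z_1 + 2*Z_2 + Z_3).
Z_5 = Z_1 - 2*Z_4 - 2  [with Z_1=4, Z_4=10]  = -18
Without intervention: Z_2 = 3*Z_1 + 2  [with Z_1=4]  = 14; Z_3 = max(Z_1, Z_2)  [with Z_1=4, Z_2=14]  = 14; Z_4 = 2*Z_1 + 2*Z_2 + Z_3  [with Z_1=4, Z_2=14, Z_3=14]  = 50; Z_5 = Z_1 - 2*Z_4 - 2  [with Z_1=4, Z_4=50]  = -98.
Change = -18 − (-98) = 80.

80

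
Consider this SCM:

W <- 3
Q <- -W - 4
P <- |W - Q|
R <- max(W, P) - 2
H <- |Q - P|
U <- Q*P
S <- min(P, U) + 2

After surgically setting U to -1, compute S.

Intervening sets U = -1 and removes its equation (U <- Q*P).
Q = -W - 4  [with W=3]  = -7
P = |W - Q|  [with W=3, Q=-7]  = 10
S = min(P, U) + 2  [with P=10, U=-1]  = 1

1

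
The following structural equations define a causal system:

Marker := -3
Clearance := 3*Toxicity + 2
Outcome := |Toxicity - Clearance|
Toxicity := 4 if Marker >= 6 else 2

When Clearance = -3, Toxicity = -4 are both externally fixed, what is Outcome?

1

The joint intervention fixes Clearance = -3, Toxicity = -4, removing each variable's own equation.
Outcome = |Toxicity - Clearance|  [with Toxicity=-4, Clearance=-3]  = 1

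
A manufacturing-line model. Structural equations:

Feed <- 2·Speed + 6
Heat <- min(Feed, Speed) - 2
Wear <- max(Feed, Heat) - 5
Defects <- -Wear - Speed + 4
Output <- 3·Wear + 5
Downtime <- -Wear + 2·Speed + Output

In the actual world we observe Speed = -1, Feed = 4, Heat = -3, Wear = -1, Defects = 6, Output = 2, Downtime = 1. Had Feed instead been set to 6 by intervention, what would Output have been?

8

Under do(Feed=6), the mechanism Feed <- 2·Speed + 6 is discarded; Feed is fixed at 6.
Heat = min(Feed, Speed) - 2  [with Feed=6, Speed=-1]  = -3
Wear = max(Feed, Heat) - 5  [with Feed=6, Heat=-3]  = 1
Output = 3·Wear + 5  [with Wear=1]  = 8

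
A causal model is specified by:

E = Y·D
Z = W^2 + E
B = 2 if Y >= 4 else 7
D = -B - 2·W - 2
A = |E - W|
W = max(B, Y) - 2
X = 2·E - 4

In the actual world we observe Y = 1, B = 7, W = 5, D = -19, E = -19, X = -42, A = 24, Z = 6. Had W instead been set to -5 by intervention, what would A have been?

6

The intervention breaks the incoming arrows to W: W = max(B, Y) - 2 no longer applies, and W = -5.
B = 2 if Y >= 4 else 7  [with Y=1]  = 7
D = -B - 2·W - 2  [with B=7, W=-5]  = 1
E = Y·D  [with Y=1, D=1]  = 1
A = |E - W|  [with E=1, W=-5]  = 6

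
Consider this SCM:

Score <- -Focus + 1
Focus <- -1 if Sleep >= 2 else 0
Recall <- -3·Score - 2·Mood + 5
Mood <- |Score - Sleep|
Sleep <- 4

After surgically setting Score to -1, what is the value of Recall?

do(Score=-1) replaces the equation Score <- -Focus + 1 with the constant Score = -1.
Mood = |Score - Sleep|  [with Score=-1, Sleep=4]  = 5
Recall = -3·Score - 2·Mood + 5  [with Score=-1, Mood=5]  = -2

-2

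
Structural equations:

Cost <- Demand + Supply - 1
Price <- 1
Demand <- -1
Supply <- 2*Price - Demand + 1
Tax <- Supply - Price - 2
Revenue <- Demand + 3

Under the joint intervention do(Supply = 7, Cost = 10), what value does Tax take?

4

Setting Supply = 7, Cost = 10 by intervention discards those variables' equations.
Tax = Supply - Price - 2  [with Supply=7, Price=1]  = 4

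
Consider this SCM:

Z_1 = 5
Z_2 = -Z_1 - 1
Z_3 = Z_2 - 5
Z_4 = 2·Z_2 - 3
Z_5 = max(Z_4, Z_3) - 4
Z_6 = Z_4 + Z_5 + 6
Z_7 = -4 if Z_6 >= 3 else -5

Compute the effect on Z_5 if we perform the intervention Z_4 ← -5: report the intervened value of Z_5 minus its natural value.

Intervening sets Z_4 = -5 and removes its equation (Z_4 = 2·Z_2 - 3).
Z_2 = -Z_1 - 1  [with Z_1=5]  = -6
Z_3 = Z_2 - 5  [with Z_2=-6]  = -11
Z_5 = max(Z_4, Z_3) - 4  [with Z_4=-5, Z_3=-11]  = -9
Without intervention: Z_2 = -Z_1 - 1  [with Z_1=5]  = -6; Z_3 = Z_2 - 5  [with Z_2=-6]  = -11; Z_4 = 2·Z_2 - 3  [with Z_2=-6]  = -15; Z_5 = max(Z_4, Z_3) - 4  [with Z_4=-15, Z_3=-11]  = -15.
Change = -9 − (-15) = 6.

6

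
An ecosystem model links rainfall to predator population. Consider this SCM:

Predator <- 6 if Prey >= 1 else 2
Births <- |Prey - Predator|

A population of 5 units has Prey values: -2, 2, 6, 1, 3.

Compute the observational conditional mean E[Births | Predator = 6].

3

Observing Predator=6 restricts to units where Predator's equation naturally yields 6: Prey ∈ {2, 6, 1, 3}. In that subpopulation Births = 4, 0, 5, 3, mean 3.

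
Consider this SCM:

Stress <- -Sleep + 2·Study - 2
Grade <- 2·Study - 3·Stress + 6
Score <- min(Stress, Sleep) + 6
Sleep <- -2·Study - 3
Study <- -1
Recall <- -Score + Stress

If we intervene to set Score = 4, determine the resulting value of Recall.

-7

Intervening sets Score = 4 and removes its equation (Score <- min(Stress, Sleep) + 6).
Sleep = -2·Study - 3  [with Study=-1]  = -1
Stress = -Sleep + 2·Study - 2  [with Sleep=-1, Study=-1]  = -3
Recall = -Score + Stress  [with Score=4, Stress=-3]  = -7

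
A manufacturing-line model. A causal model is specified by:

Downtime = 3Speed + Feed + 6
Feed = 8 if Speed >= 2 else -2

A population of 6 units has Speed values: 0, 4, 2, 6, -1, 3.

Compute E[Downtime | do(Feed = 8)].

21

Under do(Feed=8), Feed's equation is replaced by Feed=8 for every unit. Per-unit Downtime: 14, 26, 20, 32, 11, 23. Mean = 21.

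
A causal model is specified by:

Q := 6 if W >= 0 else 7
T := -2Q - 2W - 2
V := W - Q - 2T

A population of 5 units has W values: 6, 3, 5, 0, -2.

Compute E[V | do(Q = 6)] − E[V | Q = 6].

-5.5

do(Q=6) breaks Q's dependence on W. With Q=6 fixed, V across the units is 52, 37, 47, 22, 12, mean 34.
Conditioning on Q=6 selects the 4 unit(s) with W ∈ {6, 3, 5, 0}. Their V values: 52, 37, 47, 22. Mean = 39.5.
Difference = 34 − 39.5 = -5.5.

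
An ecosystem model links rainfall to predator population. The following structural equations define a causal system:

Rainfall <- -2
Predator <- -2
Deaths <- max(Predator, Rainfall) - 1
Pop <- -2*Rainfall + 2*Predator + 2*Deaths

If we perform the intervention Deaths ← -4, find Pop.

-8

The intervention breaks the incoming arrows to Deaths: Deaths <- max(Predator, Rainfall) - 1 no longer applies, and Deaths = -4.
Pop = -2*Rainfall + 2*Predator + 2*Deaths  [with Rainfall=-2, Predator=-2, Deaths=-4]  = -8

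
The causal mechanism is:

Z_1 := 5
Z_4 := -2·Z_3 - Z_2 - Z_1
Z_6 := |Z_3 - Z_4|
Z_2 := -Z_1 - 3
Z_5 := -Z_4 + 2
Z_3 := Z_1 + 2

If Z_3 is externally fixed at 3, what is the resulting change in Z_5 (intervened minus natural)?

do(Z_3=3) replaces the equation Z_3 := Z_1 + 2 with the constant Z_3 = 3.
Z_2 = -Z_1 - 3  [with Z_1=5]  = -8
Z_4 = -2·Z_3 - Z_2 - Z_1  [with Z_3=3, Z_2=-8, Z_1=5]  = -3
Z_5 = -Z_4 + 2  [with Z_4=-3]  = 5
Without intervention: Z_2 = -Z_1 - 3  [with Z_1=5]  = -8; Z_3 = Z_1 + 2  [with Z_1=5]  = 7; Z_4 = -2·Z_3 - Z_2 - Z_1  [with Z_3=7, Z_2=-8, Z_1=5]  = -11; Z_5 = -Z_4 + 2  [with Z_4=-11]  = 13.
Change = 5 − 13 = -8.

-8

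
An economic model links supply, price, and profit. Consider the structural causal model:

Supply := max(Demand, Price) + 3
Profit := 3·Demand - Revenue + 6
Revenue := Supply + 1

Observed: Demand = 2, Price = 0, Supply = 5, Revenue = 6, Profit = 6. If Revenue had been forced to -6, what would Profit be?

Intervening sets Revenue = -6 and removes its equation (Revenue := Supply + 1).
Profit = 3·Demand - Revenue + 6  [with Demand=2, Revenue=-6]  = 18

18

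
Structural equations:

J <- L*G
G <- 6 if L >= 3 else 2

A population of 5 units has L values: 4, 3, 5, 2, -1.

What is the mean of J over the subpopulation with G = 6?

E[J|G=6] averages over only the 3 units with G=6 (L = 4, 3, 5): J = 24, 18, 30, mean 24.

24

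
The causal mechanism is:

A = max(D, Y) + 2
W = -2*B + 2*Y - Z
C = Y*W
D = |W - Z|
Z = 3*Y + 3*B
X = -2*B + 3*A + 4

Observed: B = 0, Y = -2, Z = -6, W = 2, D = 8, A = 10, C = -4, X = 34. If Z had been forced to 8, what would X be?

70

The intervention breaks the incoming arrows to Z: Z = 3*Y + 3*B no longer applies, and Z = 8.
W = -2*B + 2*Y - Z  [with B=0, Y=-2, Z=8]  = -12
D = |W - Z|  [with W=-12, Z=8]  = 20
A = max(D, Y) + 2  [with D=20, Y=-2]  = 22
X = -2*B + 3*A + 4  [with B=0, A=22]  = 70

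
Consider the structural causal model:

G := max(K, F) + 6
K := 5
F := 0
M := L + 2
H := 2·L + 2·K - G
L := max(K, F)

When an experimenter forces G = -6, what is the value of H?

Intervening sets G = -6 and removes its equation (G := max(K, F) + 6).
L = max(K, F)  [with K=5, F=0]  = 5
H = 2·L + 2·K - G  [with L=5, K=5, G=-6]  = 26

26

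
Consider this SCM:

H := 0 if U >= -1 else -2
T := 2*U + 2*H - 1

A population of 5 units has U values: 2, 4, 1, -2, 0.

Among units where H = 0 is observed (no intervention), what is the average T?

Conditioning on H=0 selects the 4 unit(s) with U ∈ {2, 4, 1, 0}. Their T values: 3, 7, 1, -1. Mean = 2.5.

2.5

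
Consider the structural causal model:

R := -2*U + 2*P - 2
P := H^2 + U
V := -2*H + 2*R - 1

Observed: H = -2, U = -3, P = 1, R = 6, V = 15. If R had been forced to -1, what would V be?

1

Intervening sets R = -1 and removes its equation (R := -2*U + 2*P - 2).
V = -2*H + 2*R - 1  [with H=-2, R=-1]  = 1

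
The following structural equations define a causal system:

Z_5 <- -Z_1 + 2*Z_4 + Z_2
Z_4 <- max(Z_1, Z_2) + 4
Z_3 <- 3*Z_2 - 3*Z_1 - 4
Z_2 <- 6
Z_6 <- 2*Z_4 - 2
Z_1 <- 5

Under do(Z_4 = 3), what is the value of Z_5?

Intervening sets Z_4 = 3 and removes its equation (Z_4 <- max(Z_1, Z_2) + 4).
Z_5 = -Z_1 + 2*Z_4 + Z_2  [with Z_1=5, Z_4=3, Z_2=6]  = 7

7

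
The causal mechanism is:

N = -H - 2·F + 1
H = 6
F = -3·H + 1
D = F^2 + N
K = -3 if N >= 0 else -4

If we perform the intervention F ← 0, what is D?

do(F=0) replaces the equation F = -3·H + 1 with the constant F = 0.
N = -H - 2·F + 1  [with H=6, F=0]  = -5
D = F^2 + N  [with F=0, N=-5]  = -5

-5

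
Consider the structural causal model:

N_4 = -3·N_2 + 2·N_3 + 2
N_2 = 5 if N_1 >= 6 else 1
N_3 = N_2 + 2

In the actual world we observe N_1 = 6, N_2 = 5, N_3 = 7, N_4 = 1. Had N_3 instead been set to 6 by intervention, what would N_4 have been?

The intervention breaks the incoming arrows to N_3: N_3 = N_2 + 2 no longer applies, and N_3 = 6.
N_2 = 5 if N_1 >= 6 else 1  [with N_1=6]  = 5
N_4 = -3·N_2 + 2·N_3 + 2  [with N_2=5, N_3=6]  = -1

-1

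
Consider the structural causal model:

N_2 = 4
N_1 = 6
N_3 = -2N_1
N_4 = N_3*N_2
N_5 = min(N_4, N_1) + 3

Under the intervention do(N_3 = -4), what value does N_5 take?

do(N_3=-4) replaces the equation N_3 = -2N_1 with the constant N_3 = -4.
N_4 = N_3*N_2  [with N_3=-4, N_2=4]  = -16
N_5 = min(N_4, N_1) + 3  [with N_4=-16, N_1=6]  = -13

-13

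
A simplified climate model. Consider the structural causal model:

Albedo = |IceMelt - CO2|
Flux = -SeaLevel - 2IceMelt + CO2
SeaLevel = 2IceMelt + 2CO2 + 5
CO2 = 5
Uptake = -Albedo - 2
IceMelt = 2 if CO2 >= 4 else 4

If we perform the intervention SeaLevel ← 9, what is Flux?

-8

Intervening sets SeaLevel = 9 and removes its equation (SeaLevel = 2IceMelt + 2CO2 + 5).
IceMelt = 2 if CO2 >= 4 else 4  [with CO2=5]  = 2
Flux = -SeaLevel - 2IceMelt + CO2  [with SeaLevel=9, IceMelt=2, CO2=5]  = -8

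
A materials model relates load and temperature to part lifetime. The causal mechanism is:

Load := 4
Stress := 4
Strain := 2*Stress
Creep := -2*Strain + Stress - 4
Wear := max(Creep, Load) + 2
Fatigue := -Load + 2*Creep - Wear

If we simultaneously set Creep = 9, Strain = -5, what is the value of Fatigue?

3

The joint intervention fixes Creep = 9, Strain = -5, removing each variable's own equation.
Wear = max(Creep, Load) + 2  [with Creep=9, Load=4]  = 11
Fatigue = -Load + 2*Creep - Wear  [with Load=4, Creep=9, Wear=11]  = 3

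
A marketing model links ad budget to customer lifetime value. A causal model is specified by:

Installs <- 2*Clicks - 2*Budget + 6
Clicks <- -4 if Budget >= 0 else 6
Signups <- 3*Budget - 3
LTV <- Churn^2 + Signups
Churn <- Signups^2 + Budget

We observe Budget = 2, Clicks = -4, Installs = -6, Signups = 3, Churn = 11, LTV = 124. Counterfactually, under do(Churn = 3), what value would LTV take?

The intervention breaks the incoming arrows to Churn: Churn <- Signups^2 + Budget no longer applies, and Churn = 3.
Signups = 3*Budget - 3  [with Budget=2]  = 3
LTV = Churn^2 + Signups  [with Churn=3, Signups=3]  = 12

12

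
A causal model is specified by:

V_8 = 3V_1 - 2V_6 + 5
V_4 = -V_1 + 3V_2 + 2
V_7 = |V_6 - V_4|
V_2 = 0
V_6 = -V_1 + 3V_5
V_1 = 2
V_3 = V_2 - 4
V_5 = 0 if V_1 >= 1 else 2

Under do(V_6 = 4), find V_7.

4

Intervening sets V_6 = 4 and removes its equation (V_6 = -V_1 + 3V_5).
V_4 = -V_1 + 3V_2 + 2  [with V_1=2, V_2=0]  = 0
V_7 = |V_6 - V_4|  [with V_6=4, V_4=0]  = 4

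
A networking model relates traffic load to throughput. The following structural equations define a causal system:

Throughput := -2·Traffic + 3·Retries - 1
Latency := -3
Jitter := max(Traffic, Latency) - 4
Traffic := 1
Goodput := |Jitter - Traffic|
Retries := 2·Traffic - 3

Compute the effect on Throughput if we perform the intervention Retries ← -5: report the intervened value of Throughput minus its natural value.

do(Retries=-5) replaces the equation Retries := 2·Traffic - 3 with the constant Retries = -5.
Throughput = -2·Traffic + 3·Retries - 1  [with Traffic=1, Retries=-5]  = -18
Without intervention: Retries = 2·Traffic - 3  [with Traffic=1]  = -1; Throughput = -2·Traffic + 3·Retries - 1  [with Traffic=1, Retries=-1]  = -6.
Change = -18 − (-6) = -12.

-12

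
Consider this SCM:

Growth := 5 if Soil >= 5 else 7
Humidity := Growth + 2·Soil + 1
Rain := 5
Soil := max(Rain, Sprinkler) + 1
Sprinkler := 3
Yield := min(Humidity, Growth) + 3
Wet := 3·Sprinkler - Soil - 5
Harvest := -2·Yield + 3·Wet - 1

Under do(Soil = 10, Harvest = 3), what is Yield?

8

Under do(Soil = 10, Harvest = 3), each intervened variable's structural equation is replaced by its fixed value.
Growth = 5 if Soil >= 5 else 7  [with Soil=10]  = 5
Humidity = Growth + 2·Soil + 1  [with Growth=5, Soil=10]  = 26
Yield = min(Humidity, Growth) + 3  [with Humidity=26, Growth=5]  = 8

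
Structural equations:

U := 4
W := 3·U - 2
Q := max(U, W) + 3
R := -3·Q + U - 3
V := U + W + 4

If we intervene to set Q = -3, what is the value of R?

10

The intervention breaks the incoming arrows to Q: Q := max(U, W) + 3 no longer applies, and Q = -3.
R = -3·Q + U - 3  [with Q=-3, U=4]  = 10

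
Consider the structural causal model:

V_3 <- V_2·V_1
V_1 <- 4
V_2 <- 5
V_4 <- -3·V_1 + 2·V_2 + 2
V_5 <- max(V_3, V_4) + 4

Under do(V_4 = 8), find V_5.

Intervening sets V_4 = 8 and removes its equation (V_4 <- -3·V_1 + 2·V_2 + 2).
V_3 = V_2·V_1  [with V_2=5, V_1=4]  = 20
V_5 = max(V_3, V_4) + 4  [with V_3=20, V_4=8]  = 24

24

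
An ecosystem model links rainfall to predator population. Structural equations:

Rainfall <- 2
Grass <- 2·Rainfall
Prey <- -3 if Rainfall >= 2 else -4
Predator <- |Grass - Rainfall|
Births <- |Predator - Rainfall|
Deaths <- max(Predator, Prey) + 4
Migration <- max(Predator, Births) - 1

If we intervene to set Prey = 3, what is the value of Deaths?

The intervention breaks the incoming arrows to Prey: Prey <- -3 if Rainfall >= 2 else -4 no longer applies, and Prey = 3.
Grass = 2·Rainfall  [with Rainfall=2]  = 4
Predator = |Grass - Rainfall|  [with Grass=4, Rainfall=2]  = 2
Deaths = max(Predator, Prey) + 4  [with Predator=2, Prey=3]  = 7

7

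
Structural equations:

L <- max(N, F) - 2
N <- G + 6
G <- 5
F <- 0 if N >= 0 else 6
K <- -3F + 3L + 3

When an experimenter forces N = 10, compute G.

Under do(N=10), the mechanism N <- G + 6 is discarded; N is fixed at 10.
G is not downstream of the intervention, so its value is determined by the original equations.

5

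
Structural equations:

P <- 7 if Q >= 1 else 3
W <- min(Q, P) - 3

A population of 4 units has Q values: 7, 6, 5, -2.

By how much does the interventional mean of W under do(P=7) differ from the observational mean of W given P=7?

-2

Under do(P=7), P's equation is replaced by P=7 for every unit. Per-unit W: 4, 3, 2, -5. Mean = 1.
Conditioning on P=7 selects the 3 unit(s) with Q ∈ {7, 6, 5}. Their W values: 4, 3, 2. Mean = 3.
Difference = 1 − 3 = -2.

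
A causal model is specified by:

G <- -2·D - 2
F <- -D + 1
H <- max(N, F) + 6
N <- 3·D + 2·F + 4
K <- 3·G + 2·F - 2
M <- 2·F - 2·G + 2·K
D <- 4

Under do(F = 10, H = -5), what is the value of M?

16

Setting F = 10, H = -5 by intervention discards those variables' equations.
G = -2·D - 2  [with D=4]  = -10
K = 3·G + 2·F - 2  [with G=-10, F=10]  = -12
M = 2·F - 2·G + 2·K  [with F=10, G=-10, K=-12]  = 16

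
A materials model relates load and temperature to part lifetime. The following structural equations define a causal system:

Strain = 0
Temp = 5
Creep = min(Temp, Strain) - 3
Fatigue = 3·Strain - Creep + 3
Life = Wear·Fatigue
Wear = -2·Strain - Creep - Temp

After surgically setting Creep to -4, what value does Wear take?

The intervention breaks the incoming arrows to Creep: Creep = min(Temp, Strain) - 3 no longer applies, and Creep = -4.
Wear = -2·Strain - Creep - Temp  [with Strain=0, Creep=-4, Temp=5]  = -1

-1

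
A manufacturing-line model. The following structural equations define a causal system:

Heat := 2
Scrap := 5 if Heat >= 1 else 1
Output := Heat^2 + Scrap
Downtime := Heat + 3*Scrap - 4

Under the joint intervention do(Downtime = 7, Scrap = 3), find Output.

Setting Downtime = 7, Scrap = 3 by intervention discards those variables' equations.
Output = Heat^2 + Scrap  [with Heat=2, Scrap=3]  = 7

7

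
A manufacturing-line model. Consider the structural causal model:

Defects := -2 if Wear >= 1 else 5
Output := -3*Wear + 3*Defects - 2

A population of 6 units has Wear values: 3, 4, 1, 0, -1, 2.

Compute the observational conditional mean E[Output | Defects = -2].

-15.5

Conditioning on Defects=-2 selects the 4 unit(s) with Wear ∈ {3, 4, 1, 2}. Their Output values: -17, -20, -11, -14. Mean = -15.5.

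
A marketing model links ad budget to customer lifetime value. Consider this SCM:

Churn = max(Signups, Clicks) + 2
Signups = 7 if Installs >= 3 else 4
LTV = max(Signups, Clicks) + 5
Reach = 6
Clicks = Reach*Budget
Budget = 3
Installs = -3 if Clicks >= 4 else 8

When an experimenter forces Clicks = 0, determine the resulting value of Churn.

9

The intervention breaks the incoming arrows to Clicks: Clicks = Reach*Budget no longer applies, and Clicks = 0.
Installs = -3 if Clicks >= 4 else 8  [with Clicks=0]  = 8
Signups = 7 if Installs >= 3 else 4  [with Installs=8]  = 7
Churn = max(Signups, Clicks) + 2  [with Signups=7, Clicks=0]  = 9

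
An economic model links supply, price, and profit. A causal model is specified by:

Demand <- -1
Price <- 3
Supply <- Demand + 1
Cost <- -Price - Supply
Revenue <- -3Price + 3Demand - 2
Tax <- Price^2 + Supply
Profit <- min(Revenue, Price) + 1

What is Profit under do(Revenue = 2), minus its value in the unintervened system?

16

Under do(Revenue=2), the mechanism Revenue <- -3Price + 3Demand - 2 is discarded; Revenue is fixed at 2.
Profit = min(Revenue, Price) + 1  [with Revenue=2, Price=3]  = 3
Without intervention: Revenue = -3Price + 3Demand - 2  [with Price=3, Demand=-1]  = -14; Profit = min(Revenue, Price) + 1  [with Revenue=-14, Price=3]  = -13.
Change = 3 − (-13) = 16.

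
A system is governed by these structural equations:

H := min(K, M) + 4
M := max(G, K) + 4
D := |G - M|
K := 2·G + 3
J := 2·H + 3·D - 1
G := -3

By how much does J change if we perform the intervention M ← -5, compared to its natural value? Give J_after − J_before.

The intervention breaks the incoming arrows to M: M := max(G, K) + 4 no longer applies, and M = -5.
K = 2·G + 3  [with G=-3]  = -3
D = |G - M|  [with G=-3, M=-5]  = 2
H = min(K, M) + 4  [with K=-3, M=-5]  = -1
J = 2·H + 3·D - 1  [with H=-1, D=2]  = 3
Without intervention: K = 2·G + 3  [with G=-3]  = -3; M = max(G, K) + 4  [with G=-3, K=-3]  = 1; D = |G - M|  [with G=-3, M=1]  = 4; H = min(K, M) + 4  [with K=-3, M=1]  = 1; J = 2·H + 3·D - 1  [with H=1, D=4]  = 13.
Change = 3 − 13 = -10.

-10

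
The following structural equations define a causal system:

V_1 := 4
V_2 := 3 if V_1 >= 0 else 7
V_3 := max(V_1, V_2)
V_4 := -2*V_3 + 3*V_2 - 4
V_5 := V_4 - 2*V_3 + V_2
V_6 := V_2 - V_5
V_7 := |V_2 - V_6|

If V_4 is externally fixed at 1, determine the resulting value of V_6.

7

Under do(V_4=1), the mechanism V_4 := -2*V_3 + 3*V_2 - 4 is discarded; V_4 is fixed at 1.
V_2 = 3 if V_1 >= 0 else 7  [with V_1=4]  = 3
V_3 = max(V_1, V_2)  [with V_1=4, V_2=3]  = 4
V_5 = V_4 - 2*V_3 + V_2  [with V_4=1, V_3=4, V_2=3]  = -4
V_6 = V_2 - V_5  [with V_2=3, V_5=-4]  = 7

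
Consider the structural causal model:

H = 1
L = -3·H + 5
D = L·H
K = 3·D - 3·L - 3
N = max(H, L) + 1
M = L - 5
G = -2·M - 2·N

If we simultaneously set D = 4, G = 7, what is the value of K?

3

The joint intervention fixes D = 4, G = 7, removing each variable's own equation.
L = -3·H + 5  [with H=1]  = 2
K = 3·D - 3·L - 3  [with D=4, L=2]  = 3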